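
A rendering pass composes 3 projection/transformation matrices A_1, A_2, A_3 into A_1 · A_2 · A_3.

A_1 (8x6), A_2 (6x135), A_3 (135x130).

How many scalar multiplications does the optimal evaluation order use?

111540

Order (A_1 · (A_2 · A_3)): (A_2 · A_3): 6×135 by 135×130 → 6×130, cost 6·135·130 = 105300; (A_1 · (A_2 · A_3)): 8×6 by 6×130 → 8×130, cost 8·6·130 = 6240; cumulative 111540. Total 111540.
Order ((A_1 · A_2) · A_3): (A_1 · A_2): 8×6 by 6×135 → 8×135, cost 8·6·135 = 6480; ((A_1 · A_2) · A_3): 8×135 by 135×130 → 8×130, cost 8·135·130 = 140400; cumulative 146880. Total 146880.
Minimum: 111540.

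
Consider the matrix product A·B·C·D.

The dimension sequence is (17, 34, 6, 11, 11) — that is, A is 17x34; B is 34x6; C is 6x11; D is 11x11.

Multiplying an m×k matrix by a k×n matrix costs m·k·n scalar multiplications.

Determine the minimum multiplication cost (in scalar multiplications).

Adjacent pairs: AB = 17·34·6 = 3468; BC = 34·6·11 = 2244; CD = 6·11·11 = 726.
Length 3: A..C: k=1: 0+2244+17·34·11=8602; k=2: 3468+0+17·6·11=4590 → min 4590 | B..D: k=2: 0+726+34·6·11=2970; k=3: 2244+0+34·11·11=6358 → min 2970.
Length 4: A..D: k=1: 0+2970+17·34·11=9328; k=2: 3468+726+17·6·11=5316; k=3: 4590+0+17·11·11=6647 → min 5316.
Optimal order: ((A·B)·(C·D)) with cost 5316.

5316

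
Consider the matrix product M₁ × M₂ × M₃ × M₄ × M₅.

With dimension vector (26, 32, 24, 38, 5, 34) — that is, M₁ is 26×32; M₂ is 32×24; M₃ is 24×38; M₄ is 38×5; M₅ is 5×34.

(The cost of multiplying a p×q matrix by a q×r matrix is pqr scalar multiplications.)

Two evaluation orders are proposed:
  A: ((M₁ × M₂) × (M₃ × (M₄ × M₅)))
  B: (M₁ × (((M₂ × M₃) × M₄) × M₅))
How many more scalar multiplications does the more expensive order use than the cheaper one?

9660

Order A = ((M₁ × M₂) × (M₃ × (M₄ × M₅))): (M₁ × M₂): 26×32 by 32×24 → 26×24, cost 26·32·24 = 19968; (M₄ × M₅): 38×5 by 5×34 → 38×34, cost 38·5·34 = 6460; (M₃ × (M₄ × M₅)): 24×38 by 38×34 → 24×34, cost 24·38·34 = 31008; cumulative 37468; ((M₁ × M₂) × (M₃ × (M₄ × M₅))): 26×24 by 24×34 → 26×34, cost 26·24·34 = 21216; cumulative 78652. Total 78652.
Order B = (M₁ × (((M₂ × M₃) × M₄) × M₅)): (M₂ × M₃): 32×24 by 24×38 → 32×38, cost 32·24·38 = 29184; ((M₂ × M₃) × M₄): 32×38 by 38×5 → 32×5, cost 32·38·5 = 6080; cumulative 35264; (((M₂ × M₃) × M₄) × M₅): 32×5 by 5×34 → 32×34, cost 32·5·34 = 5440; cumulative 40704; (M₁ × (((M₂ × M₃) × M₄) × M₅)): 26×32 by 32×34 → 26×34, cost 26·32·34 = 28288; cumulative 68992. Total 68992.
Difference: |78652 − 68992| = 9660.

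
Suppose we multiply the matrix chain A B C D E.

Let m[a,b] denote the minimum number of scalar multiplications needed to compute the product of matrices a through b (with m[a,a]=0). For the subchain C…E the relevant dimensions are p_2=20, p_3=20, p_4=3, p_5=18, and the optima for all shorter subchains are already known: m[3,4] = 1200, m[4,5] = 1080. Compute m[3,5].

2280

m[3,5] = min over k∈[3,4] of m[3,k]+m[k+1,5]+p_{2}·p_k·p_{5}.
k=3: 0 + 1080 + 20·20·18 = 8280; k=4: 1200 + 0 + 20·3·18 = 2280.
Minimum: 2280 at k=4.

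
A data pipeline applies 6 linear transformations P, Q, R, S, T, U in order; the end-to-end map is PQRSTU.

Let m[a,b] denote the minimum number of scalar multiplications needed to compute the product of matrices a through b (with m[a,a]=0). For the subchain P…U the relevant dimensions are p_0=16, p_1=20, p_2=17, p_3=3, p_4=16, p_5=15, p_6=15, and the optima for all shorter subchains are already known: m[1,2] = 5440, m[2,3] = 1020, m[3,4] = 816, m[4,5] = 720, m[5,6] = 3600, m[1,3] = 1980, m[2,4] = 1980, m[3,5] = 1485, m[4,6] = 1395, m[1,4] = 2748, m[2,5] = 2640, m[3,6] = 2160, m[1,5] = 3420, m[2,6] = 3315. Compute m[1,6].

m[1,6] = min over k∈[1,5] of m[1,k]+m[k+1,6]+p_{0}·p_k·p_{6}.
k=1: 0 + 3315 + 16·20·15 = 8115; k=2: 5440 + 2160 + 16·17·15 = 11680; k=3: 1980 + 1395 + 16·3·15 = 4095; k=4: 2748 + 3600 + 16·16·15 = 10188; k=5: 3420 + 0 + 16·15·15 = 7020.
Minimum: 4095 at k=3.

4095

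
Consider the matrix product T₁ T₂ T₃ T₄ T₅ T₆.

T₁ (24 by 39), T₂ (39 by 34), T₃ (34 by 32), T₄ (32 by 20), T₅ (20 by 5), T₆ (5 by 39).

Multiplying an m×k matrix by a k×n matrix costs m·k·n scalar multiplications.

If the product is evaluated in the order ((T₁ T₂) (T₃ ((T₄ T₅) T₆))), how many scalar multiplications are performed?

115520

(T₁ T₂): 24×39 by 39×34 → 24×34, cost 24·39·34 = 31824
(T₄ T₅): 32×20 by 20×5 → 32×5, cost 32·20·5 = 3200
((T₄ T₅) T₆): 32×5 by 5×39 → 32×39, cost 32·5·39 = 6240; cumulative 9440
(T₃ ((T₄ T₅) T₆)): 34×32 by 32×39 → 34×39, cost 34·32·39 = 42432; cumulative 51872
((T₁ T₂) (T₃ ((T₄ T₅) T₆))): 24×34 by 34×39 → 24×39, cost 24·34·39 = 31824; cumulative 115520
Total: 115520 scalar multiplications.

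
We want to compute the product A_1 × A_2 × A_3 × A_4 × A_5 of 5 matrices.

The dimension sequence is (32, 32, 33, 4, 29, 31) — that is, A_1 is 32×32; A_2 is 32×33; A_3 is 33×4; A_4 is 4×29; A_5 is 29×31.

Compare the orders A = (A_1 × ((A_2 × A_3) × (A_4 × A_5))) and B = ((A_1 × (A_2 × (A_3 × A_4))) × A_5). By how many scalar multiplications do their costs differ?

Order A = (A_1 × ((A_2 × A_3) × (A_4 × A_5))): (A_2 × A_3): 32×33 by 33×4 → 32×4, cost 32·33·4 = 4224; (A_4 × A_5): 4×29 by 29×31 → 4×31, cost 4·29·31 = 3596; ((A_2 × A_3) × (A_4 × A_5)): 32×4 by 4×31 → 32×31, cost 32·4·31 = 3968; cumulative 11788; (A_1 × ((A_2 × A_3) × (A_4 × A_5))): 32×32 by 32×31 → 32×31, cost 32·32·31 = 31744; cumulative 43532. Total 43532.
Order B = ((A_1 × (A_2 × (A_3 × A_4))) × A_5): (A_3 × A_4): 33×4 by 4×29 → 33×29, cost 33·4·29 = 3828; (A_2 × (A_3 × A_4)): 32×33 by 33×29 → 32×29, cost 32·33·29 = 30624; cumulative 34452; (A_1 × (A_2 × (A_3 × A_4))): 32×32 by 32×29 → 32×29, cost 32·32·29 = 29696; cumulative 64148; ((A_1 × (A_2 × (A_3 × A_4))) × A_5): 32×29 by 29×31 → 32×31, cost 32·29·31 = 28768; cumulative 92916. Total 92916.
Difference: |43532 − 92916| = 49384.

49384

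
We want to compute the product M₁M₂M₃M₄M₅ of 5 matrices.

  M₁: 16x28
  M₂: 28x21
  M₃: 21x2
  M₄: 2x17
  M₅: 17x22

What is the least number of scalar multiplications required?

Adjacent pairs: M₁M₂ = 16·28·21 = 9408; M₂M₃ = 28·21·2 = 1176; M₃M₄ = 21·2·17 = 714; M₄M₅ = 2·17·22 = 748.
Length 3: M₁..M₃: k=1: 0+1176+16·28·2=2072; k=2: 9408+0+16·21·2=10080 → min 2072 | M₂..M₄: k=2: 0+714+28·21·17=10710; k=3: 1176+0+28·2·17=2128 → min 2128 | M₃..M₅: k=3: 0+748+21·2·22=1672; k=4: 714+0+21·17·22=8568 → min 1672.
Length 4: M₁..M₄: k=1: 0+2128+16·28·17=9744; k=2: 9408+714+16·21·17=15834; k=3: 2072+0+16·2·17=2616 → min 2616 | M₂..M₅: k=2: 0+1672+28·21·22=14608; k=3: 1176+748+28·2·22=3156; k=4: 2128+0+28·17·22=12600 → min 3156.
Length 5: M₁..M₅: k=1: 0+3156+16·28·22=13012; k=2: 9408+1672+16·21·22=18472; k=3: 2072+748+16·2·22=3524; k=4: 2616+0+16·17·22=8600 → min 3524.
Optimal order: ((M₁(M₂M₃))(M₄M₅)) with cost 3524.

3524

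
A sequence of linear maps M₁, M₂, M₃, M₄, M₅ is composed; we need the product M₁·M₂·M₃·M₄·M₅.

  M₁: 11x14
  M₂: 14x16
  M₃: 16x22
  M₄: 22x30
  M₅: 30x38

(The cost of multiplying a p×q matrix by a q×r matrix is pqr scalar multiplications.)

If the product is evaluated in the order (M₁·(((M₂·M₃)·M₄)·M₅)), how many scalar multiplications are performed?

35980

(M₂·M₃): 14×16 by 16×22 → 14×22, cost 14·16·22 = 4928
((M₂·M₃)·M₄): 14×22 by 22×30 → 14×30, cost 14·22·30 = 9240; cumulative 14168
(((M₂·M₃)·M₄)·M₅): 14×30 by 30×38 → 14×38, cost 14·30·38 = 15960; cumulative 30128
(M₁·(((M₂·M₃)·M₄)·M₅)): 11×14 by 14×38 → 11×38, cost 11·14·38 = 5852; cumulative 35980
Total: 35980 scalar multiplications.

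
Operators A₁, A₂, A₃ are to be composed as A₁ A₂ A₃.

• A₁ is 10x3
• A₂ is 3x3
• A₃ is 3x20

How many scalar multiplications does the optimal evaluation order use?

690

Order (A₁ (A₂ A₃)): (A₂ A₃): 3×3 by 3×20 → 3×20, cost 3·3·20 = 180; (A₁ (A₂ A₃)): 10×3 by 3×20 → 10×20, cost 10·3·20 = 600; cumulative 780. Total 780.
Order ((A₁ A₂) A₃): (A₁ A₂): 10×3 by 3×3 → 10×3, cost 10·3·3 = 90; ((A₁ A₂) A₃): 10×3 by 3×20 → 10×20, cost 10·3·20 = 600; cumulative 690. Total 690.
Minimum: 690.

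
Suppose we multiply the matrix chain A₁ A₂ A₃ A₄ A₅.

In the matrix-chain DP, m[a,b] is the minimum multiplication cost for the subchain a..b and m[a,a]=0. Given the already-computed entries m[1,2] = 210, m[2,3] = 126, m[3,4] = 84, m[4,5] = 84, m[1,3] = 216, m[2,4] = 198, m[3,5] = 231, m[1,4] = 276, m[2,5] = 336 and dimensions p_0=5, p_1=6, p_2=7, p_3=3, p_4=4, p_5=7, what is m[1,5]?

405

m[1,5] = min over k∈[1,4] of m[1,k]+m[k+1,5]+p_{0}·p_k·p_{5}.
k=1: 0 + 336 + 5·6·7 = 546; k=2: 210 + 231 + 5·7·7 = 686; k=3: 216 + 84 + 5·3·7 = 405; k=4: 276 + 0 + 5·4·7 = 416.
Minimum: 405 at k=3.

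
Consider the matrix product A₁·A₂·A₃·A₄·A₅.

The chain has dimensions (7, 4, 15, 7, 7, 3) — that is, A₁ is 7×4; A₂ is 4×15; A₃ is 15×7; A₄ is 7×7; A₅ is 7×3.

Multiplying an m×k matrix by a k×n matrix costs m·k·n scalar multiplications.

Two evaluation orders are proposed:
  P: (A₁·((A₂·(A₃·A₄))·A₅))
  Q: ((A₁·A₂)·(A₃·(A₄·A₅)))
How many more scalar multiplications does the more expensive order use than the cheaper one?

Order P = (A₁·((A₂·(A₃·A₄))·A₅)): (A₃·A₄): 15×7 by 7×7 → 15×7, cost 15·7·7 = 735; (A₂·(A₃·A₄)): 4×15 by 15×7 → 4×7, cost 4·15·7 = 420; cumulative 1155; ((A₂·(A₃·A₄))·A₅): 4×7 by 7×3 → 4×3, cost 4·7·3 = 84; cumulative 1239; (A₁·((A₂·(A₃·A₄))·A₅)): 7×4 by 4×3 → 7×3, cost 7·4·3 = 84; cumulative 1323. Total 1323.
Order Q = ((A₁·A₂)·(A₃·(A₄·A₅))): (A₁·A₂): 7×4 by 4×15 → 7×15, cost 7·4·15 = 420; (A₄·A₅): 7×7 by 7×3 → 7×3, cost 7·7·3 = 147; (A₃·(A₄·A₅)): 15×7 by 7×3 → 15×3, cost 15·7·3 = 315; cumulative 462; ((A₁·A₂)·(A₃·(A₄·A₅))): 7×15 by 15×3 → 7×3, cost 7·15·3 = 315; cumulative 1197. Total 1197.
Difference: |1323 − 1197| = 126.

126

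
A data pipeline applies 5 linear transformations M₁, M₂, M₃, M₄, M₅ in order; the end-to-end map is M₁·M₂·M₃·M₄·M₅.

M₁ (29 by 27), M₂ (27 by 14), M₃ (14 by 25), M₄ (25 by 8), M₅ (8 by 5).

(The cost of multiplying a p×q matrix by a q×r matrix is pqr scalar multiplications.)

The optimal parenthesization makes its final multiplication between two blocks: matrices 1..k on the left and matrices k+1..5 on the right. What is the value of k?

Adjacent pairs: M₁M₂ = 29·27·14 = 10962; M₂M₃ = 27·14·25 = 9450; M₃M₄ = 14·25·8 = 2800; M₄M₅ = 25·8·5 = 1000.
Length 3: M₁..M₃: k=1: 0+9450+29·27·25=29025; k=2: 10962+0+29·14·25=21112 → min 21112 | M₂..M₄: k=2: 0+2800+27·14·8=5824; k=3: 9450+0+27·25·8=14850 → min 5824 | M₃..M₅: k=3: 0+1000+14·25·5=2750; k=4: 2800+0+14·8·5=3360 → min 2750.
Length 4: M₁..M₄: k=1: 0+5824+29·27·8=12088; k=2: 10962+2800+29·14·8=17010; k=3: 21112+0+29·25·8=26912 → min 12088 | M₂..M₅: k=2: 0+2750+27·14·5=4640; k=3: 9450+1000+27·25·5=13825; k=4: 5824+0+27·8·5=6904 → min 4640.
Top-level splits: k=1: (M₁..M₁)·(M₂..M₅) → 0+4640+29·27·5 = 8555; k=2: (M₁..M₂)·(M₃..M₅) → 10962+2750+29·14·5 = 15742; k=3: (M₁..M₃)·(M₄..M₅) → 21112+1000+29·25·5 = 25737; k=4: (M₁..M₄)·(M₅..M₅) → 12088+0+29·8·5 = 13248.
Best split is after M₁, i.e. k = 1.

1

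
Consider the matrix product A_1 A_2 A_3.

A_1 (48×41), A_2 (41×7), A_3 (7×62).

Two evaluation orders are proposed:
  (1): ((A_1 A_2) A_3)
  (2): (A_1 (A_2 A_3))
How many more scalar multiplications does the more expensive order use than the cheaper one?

105202

Order (1) = ((A_1 A_2) A_3): (A_1 A_2): 48×41 by 41×7 → 48×7, cost 48·41·7 = 13776; ((A_1 A_2) A_3): 48×7 by 7×62 → 48×62, cost 48·7·62 = 20832; cumulative 34608. Total 34608.
Order (2) = (A_1 (A_2 A_3)): (A_2 A_3): 41×7 by 7×62 → 41×62, cost 41·7·62 = 17794; (A_1 (A_2 A_3)): 48×41 by 41×62 → 48×62, cost 48·41·62 = 122016; cumulative 139810. Total 139810.
Difference: |34608 − 139810| = 105202.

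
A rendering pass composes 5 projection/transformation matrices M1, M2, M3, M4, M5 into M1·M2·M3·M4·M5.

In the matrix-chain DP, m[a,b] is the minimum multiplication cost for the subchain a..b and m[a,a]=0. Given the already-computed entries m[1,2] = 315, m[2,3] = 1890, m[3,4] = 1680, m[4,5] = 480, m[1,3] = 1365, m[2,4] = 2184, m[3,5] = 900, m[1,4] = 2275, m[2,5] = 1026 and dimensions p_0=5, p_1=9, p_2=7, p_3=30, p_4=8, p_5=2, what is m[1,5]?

m[1,5] = min over k∈[1,4] of m[1,k]+m[k+1,5]+p_{0}·p_k·p_{5}.
k=1: 0 + 1026 + 5·9·2 = 1116; k=2: 315 + 900 + 5·7·2 = 1285; k=3: 1365 + 480 + 5·30·2 = 2145; k=4: 2275 + 0 + 5·8·2 = 2355.
Minimum: 1116 at k=1.

1116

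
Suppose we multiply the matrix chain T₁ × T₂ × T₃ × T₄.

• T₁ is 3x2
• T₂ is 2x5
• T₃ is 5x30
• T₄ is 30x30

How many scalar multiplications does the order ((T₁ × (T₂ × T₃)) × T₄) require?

3180

(T₂ × T₃): 2×5 by 5×30 → 2×30, cost 2·5·30 = 300
(T₁ × (T₂ × T₃)): 3×2 by 2×30 → 3×30, cost 3·2·30 = 180; cumulative 480
((T₁ × (T₂ × T₃)) × T₄): 3×30 by 30×30 → 3×30, cost 3·30·30 = 2700; cumulative 3180
Total: 3180 scalar multiplications.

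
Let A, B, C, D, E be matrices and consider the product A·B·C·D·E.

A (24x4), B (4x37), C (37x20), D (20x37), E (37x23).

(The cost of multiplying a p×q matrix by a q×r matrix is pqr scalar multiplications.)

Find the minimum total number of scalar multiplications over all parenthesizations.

11532

Adjacent pairs: AB = 24·4·37 = 3552; BC = 4·37·20 = 2960; CD = 37·20·37 = 27380; DE = 20·37·23 = 17020.
Length 3: A..C: k=1: 0+2960+24·4·20=4880; k=2: 3552+0+24·37·20=21312 → min 4880 | B..D: k=2: 0+27380+4·37·37=32856; k=3: 2960+0+4·20·37=5920 → min 5920 | C..E: k=3: 0+17020+37·20·23=34040; k=4: 27380+0+37·37·23=58867 → min 34040.
Length 4: A..D: k=1: 0+5920+24·4·37=9472; k=2: 3552+27380+24·37·37=63788; k=3: 4880+0+24·20·37=22640 → min 9472 | B..E: k=2: 0+34040+4·37·23=37444; k=3: 2960+17020+4·20·23=21820; k=4: 5920+0+4·37·23=9324 → min 9324.
Length 5: A..E: k=1: 0+9324+24·4·23=11532; k=2: 3552+34040+24·37·23=58016; k=3: 4880+17020+24·20·23=32940; k=4: 9472+0+24·37·23=29896 → min 11532.
Optimal order: (A·(((B·C)·D)·E)) with cost 11532.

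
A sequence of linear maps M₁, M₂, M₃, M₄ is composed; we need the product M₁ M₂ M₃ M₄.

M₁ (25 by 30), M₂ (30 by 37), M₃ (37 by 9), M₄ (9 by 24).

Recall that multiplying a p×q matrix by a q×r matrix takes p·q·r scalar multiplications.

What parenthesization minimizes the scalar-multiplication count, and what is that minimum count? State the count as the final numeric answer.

22140

Adjacent pairs: M₁M₂ = 25·30·37 = 27750; M₂M₃ = 30·37·9 = 9990; M₃M₄ = 37·9·24 = 7992.
Length 3: M₁..M₃: k=1: 0+9990+25·30·9=16740; k=2: 27750+0+25·37·9=36075 → min 16740 | M₂..M₄: k=2: 0+7992+30·37·24=34632; k=3: 9990+0+30·9·24=16470 → min 16470.
Length 4: M₁..M₄: k=1: 0+16470+25·30·24=34470; k=2: 27750+7992+25·37·24=57942; k=3: 16740+0+25·9·24=22140 → min 22140.
Optimal parenthesization: ((M₁ (M₂ M₃)) M₄) with cost 22140.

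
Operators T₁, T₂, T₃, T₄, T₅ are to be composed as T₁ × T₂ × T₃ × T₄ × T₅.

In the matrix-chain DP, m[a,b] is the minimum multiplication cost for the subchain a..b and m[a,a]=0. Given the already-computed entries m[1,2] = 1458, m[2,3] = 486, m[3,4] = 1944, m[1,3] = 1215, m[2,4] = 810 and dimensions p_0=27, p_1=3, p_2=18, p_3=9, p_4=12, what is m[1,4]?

1782

m[1,4] = min over k∈[1,3] of m[1,k]+m[k+1,4]+p_{0}·p_k·p_{4}.
k=1: 0 + 810 + 27·3·12 = 1782; k=2: 1458 + 1944 + 27·18·12 = 9234; k=3: 1215 + 0 + 27·9·12 = 4131.
Minimum: 1782 at k=1.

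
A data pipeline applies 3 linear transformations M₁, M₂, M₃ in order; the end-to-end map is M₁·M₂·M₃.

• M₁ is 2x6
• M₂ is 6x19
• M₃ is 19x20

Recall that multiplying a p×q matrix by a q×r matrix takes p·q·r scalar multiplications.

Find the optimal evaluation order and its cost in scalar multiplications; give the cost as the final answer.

988

(M₁·(M₂·M₃)): cost 2520.
((M₁·M₂)·M₃): cost 988.
Optimal: ((M₁·M₂)·M₃) with cost 988.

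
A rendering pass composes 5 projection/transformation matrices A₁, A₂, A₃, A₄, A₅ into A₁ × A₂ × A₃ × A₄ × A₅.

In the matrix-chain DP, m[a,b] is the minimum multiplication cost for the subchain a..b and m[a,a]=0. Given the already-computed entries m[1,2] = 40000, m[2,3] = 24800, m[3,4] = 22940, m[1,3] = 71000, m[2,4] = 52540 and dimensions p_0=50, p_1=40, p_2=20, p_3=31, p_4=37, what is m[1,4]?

m[1,4] = min over k∈[1,3] of m[1,k]+m[k+1,4]+p_{0}·p_k·p_{4}.
k=1: 0 + 52540 + 50·40·37 = 126540; k=2: 40000 + 22940 + 50·20·37 = 99940; k=3: 71000 + 0 + 50·31·37 = 128350.
Minimum: 99940 at k=2.

99940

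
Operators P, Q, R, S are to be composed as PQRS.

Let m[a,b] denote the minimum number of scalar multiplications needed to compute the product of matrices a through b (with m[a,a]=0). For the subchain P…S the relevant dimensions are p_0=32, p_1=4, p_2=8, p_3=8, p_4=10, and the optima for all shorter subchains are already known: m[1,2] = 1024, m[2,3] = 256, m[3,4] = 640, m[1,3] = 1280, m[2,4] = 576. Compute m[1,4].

m[1,4] = min over k∈[1,3] of m[1,k]+m[k+1,4]+p_{0}·p_k·p_{4}.
k=1: 0 + 576 + 32·4·10 = 1856; k=2: 1024 + 640 + 32·8·10 = 4224; k=3: 1280 + 0 + 32·8·10 = 3840.
Minimum: 1856 at k=1.

1856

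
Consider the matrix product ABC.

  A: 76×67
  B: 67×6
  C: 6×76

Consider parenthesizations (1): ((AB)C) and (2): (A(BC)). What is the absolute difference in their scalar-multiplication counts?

Order (1) = ((AB)C): (AB): 76×67 by 67×6 → 76×6, cost 76·67·6 = 30552; ((AB)C): 76×6 by 6×76 → 76×76, cost 76·6·76 = 34656; cumulative 65208. Total 65208.
Order (2) = (A(BC)): (BC): 67×6 by 6×76 → 67×76, cost 67·6·76 = 30552; (A(BC)): 76×67 by 67×76 → 76×76, cost 76·67·76 = 386992; cumulative 417544. Total 417544.
Difference: |65208 − 417544| = 352336.

352336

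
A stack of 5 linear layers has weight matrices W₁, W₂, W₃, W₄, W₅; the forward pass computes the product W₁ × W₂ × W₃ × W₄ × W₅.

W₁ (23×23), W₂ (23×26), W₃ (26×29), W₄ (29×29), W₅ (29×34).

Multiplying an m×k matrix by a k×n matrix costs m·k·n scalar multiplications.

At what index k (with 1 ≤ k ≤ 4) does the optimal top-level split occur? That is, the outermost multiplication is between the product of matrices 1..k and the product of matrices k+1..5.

Adjacent pairs: W₁W₂ = 23·23·26 = 13754; W₂W₃ = 23·26·29 = 17342; W₃W₄ = 26·29·29 = 21866; W₄W₅ = 29·29·34 = 28594.
Length 3: W₁..W₃: k=1: 0+17342+23·23·29=32683; k=2: 13754+0+23·26·29=31096 → min 31096 | W₂..W₄: k=2: 0+21866+23·26·29=39208; k=3: 17342+0+23·29·29=36685 → min 36685 | W₃..W₅: k=3: 0+28594+26·29·34=54230; k=4: 21866+0+26·29·34=47502 → min 47502.
Length 4: W₁..W₄: k=1: 0+36685+23·23·29=52026; k=2: 13754+21866+23·26·29=52962; k=3: 31096+0+23·29·29=50439 → min 50439 | W₂..W₅: k=2: 0+47502+23·26·34=67834; k=3: 17342+28594+23·29·34=68614; k=4: 36685+0+23·29·34=59363 → min 59363.
Top-level splits: k=1: (W₁..W₁)·(W₂..W₅) → 0+59363+23·23·34 = 77349; k=2: (W₁..W₂)·(W₃..W₅) → 13754+47502+23·26·34 = 81588; k=3: (W₁..W₃)·(W₄..W₅) → 31096+28594+23·29·34 = 82368; k=4: (W₁..W₄)·(W₅..W₅) → 50439+0+23·29·34 = 73117.
Best split is after W₄, i.e. k = 4.

4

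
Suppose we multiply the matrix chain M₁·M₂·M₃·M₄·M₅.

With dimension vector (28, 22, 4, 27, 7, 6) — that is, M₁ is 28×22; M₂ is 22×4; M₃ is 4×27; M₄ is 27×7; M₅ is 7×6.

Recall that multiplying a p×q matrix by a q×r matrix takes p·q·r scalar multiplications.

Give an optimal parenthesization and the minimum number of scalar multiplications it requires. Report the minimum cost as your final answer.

Adjacent pairs: M₁M₂ = 28·22·4 = 2464; M₂M₃ = 22·4·27 = 2376; M₃M₄ = 4·27·7 = 756; M₄M₅ = 27·7·6 = 1134.
Length 3: M₁..M₃: k=1: 0+2376+28·22·27=19008; k=2: 2464+0+28·4·27=5488 → min 5488 | M₂..M₄: k=2: 0+756+22·4·7=1372; k=3: 2376+0+22·27·7=6534 → min 1372 | M₃..M₅: k=3: 0+1134+4·27·6=1782; k=4: 756+0+4·7·6=924 → min 924.
Length 4: M₁..M₄: k=1: 0+1372+28·22·7=5684; k=2: 2464+756+28·4·7=4004; k=3: 5488+0+28·27·7=10780 → min 4004 | M₂..M₅: k=2: 0+924+22·4·6=1452; k=3: 2376+1134+22·27·6=7074; k=4: 1372+0+22·7·6=2296 → min 1452.
Length 5: M₁..M₅: k=1: 0+1452+28·22·6=5148; k=2: 2464+924+28·4·6=4060; k=3: 5488+1134+28·27·6=11158; k=4: 4004+0+28·7·6=5180 → min 4060.
Optimal parenthesization: ((M₁·M₂)·((M₃·M₄)·M₅)) with cost 4060.

4060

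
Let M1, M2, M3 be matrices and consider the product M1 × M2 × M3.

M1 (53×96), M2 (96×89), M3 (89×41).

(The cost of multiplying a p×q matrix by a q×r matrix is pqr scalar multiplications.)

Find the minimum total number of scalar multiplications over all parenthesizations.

558912

Order (M1 × (M2 × M3)): (M2 × M3): 96×89 by 89×41 → 96×41, cost 96·89·41 = 350304; (M1 × (M2 × M3)): 53×96 by 96×41 → 53×41, cost 53·96·41 = 208608; cumulative 558912. Total 558912.
Order ((M1 × M2) × M3): (M1 × M2): 53×96 by 96×89 → 53×89, cost 53·96·89 = 452832; ((M1 × M2) × M3): 53×89 by 89×41 → 53×41, cost 53·89·41 = 193397; cumulative 646229. Total 646229.
Minimum: 558912.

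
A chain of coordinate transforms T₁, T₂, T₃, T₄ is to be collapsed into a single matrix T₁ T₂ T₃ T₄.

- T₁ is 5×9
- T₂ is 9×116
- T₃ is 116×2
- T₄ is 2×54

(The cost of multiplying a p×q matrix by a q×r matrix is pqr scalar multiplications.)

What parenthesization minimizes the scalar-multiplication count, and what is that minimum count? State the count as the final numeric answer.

2718

Adjacent pairs: T₁T₂ = 5·9·116 = 5220; T₂T₃ = 9·116·2 = 2088; T₃T₄ = 116·2·54 = 12528.
Length 3: T₁..T₃: k=1: 0+2088+5·9·2=2178; k=2: 5220+0+5·116·2=6380 → min 2178 | T₂..T₄: k=2: 0+12528+9·116·54=68904; k=3: 2088+0+9·2·54=3060 → min 3060.
Length 4: T₁..T₄: k=1: 0+3060+5·9·54=5490; k=2: 5220+12528+5·116·54=49068; k=3: 2178+0+5·2·54=2718 → min 2718.
Optimal parenthesization: ((T₁ (T₂ T₃)) T₄) with cost 2718.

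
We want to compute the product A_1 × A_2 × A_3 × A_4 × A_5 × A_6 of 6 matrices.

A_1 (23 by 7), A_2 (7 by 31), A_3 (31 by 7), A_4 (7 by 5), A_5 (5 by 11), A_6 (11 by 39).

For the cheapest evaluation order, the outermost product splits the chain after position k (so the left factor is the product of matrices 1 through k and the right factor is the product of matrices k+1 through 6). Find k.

Adjacent pairs: A_1A_2 = 23·7·31 = 4991; A_2A_3 = 7·31·7 = 1519; A_3A_4 = 31·7·5 = 1085; A_4A_5 = 7·5·11 = 385; A_5A_6 = 5·11·39 = 2145.
Length 3: A_1..A_3: k=1: 0+1519+23·7·7=2646; k=2: 4991+0+23·31·7=9982 → min 2646 | A_2..A_4: k=2: 0+1085+7·31·5=2170; k=3: 1519+0+7·7·5=1764 → min 1764 | A_3..A_5: k=3: 0+385+31·7·11=2772; k=4: 1085+0+31·5·11=2790 → min 2772 | A_4..A_6: k=4: 0+2145+7·5·39=3510; k=5: 385+0+7·11·39=3388 → min 3388.
Length 4: A_1..A_4: k=1: 0+1764+23·7·5=2569; k=2: 4991+1085+23·31·5=9641; k=3: 2646+0+23·7·5=3451 → min 2569 | A_2..A_5: k=2: 0+2772+7·31·11=5159; k=3: 1519+385+7·7·11=2443; k=4: 1764+0+7·5·11=2149 → min 2149 | A_3..A_6: k=3: 0+3388+31·7·39=11851; k=4: 1085+2145+31·5·39=9275; k=5: 2772+0+31·11·39=16071 → min 9275.
Length 5: A_1..A_5: k=1: 0+2149+23·7·11=3920; k=2: 4991+2772+23·31·11=15606; k=3: 2646+385+23·7·11=4802; k=4: 2569+0+23·5·11=3834 → min 3834 | A_2..A_6: k=2: 0+9275+7·31·39=17738; k=3: 1519+3388+7·7·39=6818; k=4: 1764+2145+7·5·39=5274; k=5: 2149+0+7·11·39=5152 → min 5152.
Top-level splits: k=1: (A_1..A_1)·(A_2..A_6) → 0+5152+23·7·39 = 11431; k=2: (A_1..A_2)·(A_3..A_6) → 4991+9275+23·31·39 = 42073; k=3: (A_1..A_3)·(A_4..A_6) → 2646+3388+23·7·39 = 12313; k=4: (A_1..A_4)·(A_5..A_6) → 2569+2145+23·5·39 = 9199; k=5: (A_1..A_5)·(A_6..A_6) → 3834+0+23·11·39 = 13701.
Best split is after A_4, i.e. k = 4.

4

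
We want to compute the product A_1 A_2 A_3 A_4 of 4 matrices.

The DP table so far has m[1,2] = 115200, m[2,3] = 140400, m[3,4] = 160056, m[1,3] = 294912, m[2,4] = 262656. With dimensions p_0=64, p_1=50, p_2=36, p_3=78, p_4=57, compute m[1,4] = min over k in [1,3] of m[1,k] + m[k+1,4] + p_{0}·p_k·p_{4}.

m[1,4] = min over k∈[1,3] of m[1,k]+m[k+1,4]+p_{0}·p_k·p_{4}.
k=1: 0 + 262656 + 64·50·57 = 445056; k=2: 115200 + 160056 + 64·36·57 = 406584; k=3: 294912 + 0 + 64·78·57 = 579456.
Minimum: 406584 at k=2.

406584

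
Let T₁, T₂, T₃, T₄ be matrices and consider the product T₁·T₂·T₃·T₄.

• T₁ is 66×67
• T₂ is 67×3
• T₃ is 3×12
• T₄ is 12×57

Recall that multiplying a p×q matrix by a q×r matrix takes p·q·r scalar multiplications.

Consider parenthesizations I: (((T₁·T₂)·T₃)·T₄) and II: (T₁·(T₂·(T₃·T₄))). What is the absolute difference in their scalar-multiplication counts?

204777

Order I = (((T₁·T₂)·T₃)·T₄): (T₁·T₂): 66×67 by 67×3 → 66×3, cost 66·67·3 = 13266; ((T₁·T₂)·T₃): 66×3 by 3×12 → 66×12, cost 66·3·12 = 2376; cumulative 15642; (((T₁·T₂)·T₃)·T₄): 66×12 by 12×57 → 66×57, cost 66·12·57 = 45144; cumulative 60786. Total 60786.
Order II = (T₁·(T₂·(T₃·T₄))): (T₃·T₄): 3×12 by 12×57 → 3×57, cost 3·12·57 = 2052; (T₂·(T₃·T₄)): 67×3 by 3×57 → 67×57, cost 67·3·57 = 11457; cumulative 13509; (T₁·(T₂·(T₃·T₄))): 66×67 by 67×57 → 66×57, cost 66·67·57 = 252054; cumulative 265563. Total 265563.
Difference: |60786 − 265563| = 204777.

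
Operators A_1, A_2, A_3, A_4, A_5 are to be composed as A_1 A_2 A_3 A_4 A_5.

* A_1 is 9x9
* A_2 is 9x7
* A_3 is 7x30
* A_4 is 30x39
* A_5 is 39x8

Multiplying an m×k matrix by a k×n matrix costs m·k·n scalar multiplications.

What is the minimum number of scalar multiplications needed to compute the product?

Adjacent pairs: A_1A_2 = 9·9·7 = 567; A_2A_3 = 9·7·30 = 1890; A_3A_4 = 7·30·39 = 8190; A_4A_5 = 30·39·8 = 9360.
Length 3: A_1..A_3: k=1: 0+1890+9·9·30=4320; k=2: 567+0+9·7·30=2457 → min 2457 | A_2..A_4: k=2: 0+8190+9·7·39=10647; k=3: 1890+0+9·30·39=12420 → min 10647 | A_3..A_5: k=3: 0+9360+7·30·8=11040; k=4: 8190+0+7·39·8=10374 → min 10374.
Length 4: A_1..A_4: k=1: 0+10647+9·9·39=13806; k=2: 567+8190+9·7·39=11214; k=3: 2457+0+9·30·39=12987 → min 11214 | A_2..A_5: k=2: 0+10374+9·7·8=10878; k=3: 1890+9360+9·30·8=13410; k=4: 10647+0+9·39·8=13455 → min 10878.
Length 5: A_1..A_5: k=1: 0+10878+9·9·8=11526; k=2: 567+10374+9·7·8=11445; k=3: 2457+9360+9·30·8=13977; k=4: 11214+0+9·39·8=14022 → min 11445.
Optimal order: ((A_1 A_2) ((A_3 A_4) A_5)) with cost 11445.

11445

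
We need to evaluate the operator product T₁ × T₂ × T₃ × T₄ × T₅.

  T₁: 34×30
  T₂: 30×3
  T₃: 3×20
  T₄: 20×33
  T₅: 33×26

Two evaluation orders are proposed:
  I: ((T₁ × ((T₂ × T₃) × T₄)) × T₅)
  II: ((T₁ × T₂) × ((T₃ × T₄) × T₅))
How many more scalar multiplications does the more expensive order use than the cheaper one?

74166

Order I = ((T₁ × ((T₂ × T₃) × T₄)) × T₅): (T₂ × T₃): 30×3 by 3×20 → 30×20, cost 30·3·20 = 1800; ((T₂ × T₃) × T₄): 30×20 by 20×33 → 30×33, cost 30·20·33 = 19800; cumulative 21600; (T₁ × ((T₂ × T₃) × T₄)): 34×30 by 30×33 → 34×33, cost 34·30·33 = 33660; cumulative 55260; ((T₁ × ((T₂ × T₃) × T₄)) × T₅): 34×33 by 33×26 → 34×26, cost 34·33·26 = 29172; cumulative 84432. Total 84432.
Order II = ((T₁ × T₂) × ((T₃ × T₄) × T₅)): (T₁ × T₂): 34×30 by 30×3 → 34×3, cost 34·30·3 = 3060; (T₃ × T₄): 3×20 by 20×33 → 3×33, cost 3·20·33 = 1980; ((T₃ × T₄) × T₅): 3×33 by 33×26 → 3×26, cost 3·33·26 = 2574; cumulative 4554; ((T₁ × T₂) × ((T₃ × T₄) × T₅)): 34×3 by 3×26 → 34×26, cost 34·3·26 = 2652; cumulative 10266. Total 10266.
Difference: |84432 − 10266| = 74166.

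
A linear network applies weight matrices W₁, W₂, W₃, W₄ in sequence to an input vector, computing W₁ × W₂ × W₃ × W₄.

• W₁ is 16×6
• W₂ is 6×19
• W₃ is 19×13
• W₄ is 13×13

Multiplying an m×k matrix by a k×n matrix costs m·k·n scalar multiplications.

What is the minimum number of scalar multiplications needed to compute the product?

Adjacent pairs: W₁W₂ = 16·6·19 = 1824; W₂W₃ = 6·19·13 = 1482; W₃W₄ = 19·13·13 = 3211.
Length 3: W₁..W₃: k=1: 0+1482+16·6·13=2730; k=2: 1824+0+16·19·13=5776 → min 2730 | W₂..W₄: k=2: 0+3211+6·19·13=4693; k=3: 1482+0+6·13·13=2496 → min 2496.
Length 4: W₁..W₄: k=1: 0+2496+16·6·13=3744; k=2: 1824+3211+16·19·13=8987; k=3: 2730+0+16·13·13=5434 → min 3744.
Optimal order: (W₁ × ((W₂ × W₃) × W₄)) with cost 3744.

3744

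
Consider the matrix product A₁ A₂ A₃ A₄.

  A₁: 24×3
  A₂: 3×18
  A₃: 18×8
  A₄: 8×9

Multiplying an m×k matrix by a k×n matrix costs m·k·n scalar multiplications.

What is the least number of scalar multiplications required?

1296

Adjacent pairs: A₁A₂ = 24·3·18 = 1296; A₂A₃ = 3·18·8 = 432; A₃A₄ = 18·8·9 = 1296.
Length 3: A₁..A₃: k=1: 0+432+24·3·8=1008; k=2: 1296+0+24·18·8=4752 → min 1008 | A₂..A₄: k=2: 0+1296+3·18·9=1782; k=3: 432+0+3·8·9=648 → min 648.
Length 4: A₁..A₄: k=1: 0+648+24·3·9=1296; k=2: 1296+1296+24·18·9=6480; k=3: 1008+0+24·8·9=2736 → min 1296.
Optimal order: (A₁ ((A₂ A₃) A₄)) with cost 1296.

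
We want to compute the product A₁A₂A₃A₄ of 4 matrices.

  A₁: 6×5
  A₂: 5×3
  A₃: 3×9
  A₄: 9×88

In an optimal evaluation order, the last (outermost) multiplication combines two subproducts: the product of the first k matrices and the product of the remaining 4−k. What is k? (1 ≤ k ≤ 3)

2

Adjacent pairs: A₁A₂ = 6·5·3 = 90; A₂A₃ = 5·3·9 = 135; A₃A₄ = 3·9·88 = 2376.
Length 3: A₁..A₃: k=1: 0+135+6·5·9=405; k=2: 90+0+6·3·9=252 → min 252 | A₂..A₄: k=2: 0+2376+5·3·88=3696; k=3: 135+0+5·9·88=4095 → min 3696.
Top-level splits: k=1: (A₁..A₁)·(A₂..A₄) → 0+3696+6·5·88 = 6336; k=2: (A₁..A₂)·(A₃..A₄) → 90+2376+6·3·88 = 4050; k=3: (A₁..A₃)·(A₄..A₄) → 252+0+6·9·88 = 5004.
Best split is after A₂, i.e. k = 2.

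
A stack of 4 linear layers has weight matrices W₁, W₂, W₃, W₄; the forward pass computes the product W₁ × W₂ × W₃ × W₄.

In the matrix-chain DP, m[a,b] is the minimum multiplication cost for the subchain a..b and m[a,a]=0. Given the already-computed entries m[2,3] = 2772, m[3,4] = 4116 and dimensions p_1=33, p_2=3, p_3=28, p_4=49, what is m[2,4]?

m[2,4] = min over k∈[2,3] of m[2,k]+m[k+1,4]+p_{1}·p_k·p_{4}.
k=2: 0 + 4116 + 33·3·49 = 8967; k=3: 2772 + 0 + 33·28·49 = 48048.
Minimum: 8967 at k=2.

8967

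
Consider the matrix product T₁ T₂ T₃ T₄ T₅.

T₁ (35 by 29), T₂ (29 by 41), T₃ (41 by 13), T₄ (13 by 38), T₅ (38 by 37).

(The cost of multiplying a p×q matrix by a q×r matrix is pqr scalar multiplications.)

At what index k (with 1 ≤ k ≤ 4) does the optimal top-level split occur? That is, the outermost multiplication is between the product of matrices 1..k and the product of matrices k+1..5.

3

Adjacent pairs: T₁T₂ = 35·29·41 = 41615; T₂T₃ = 29·41·13 = 15457; T₃T₄ = 41·13·38 = 20254; T₄T₅ = 13·38·37 = 18278.
Length 3: T₁..T₃: k=1: 0+15457+35·29·13=28652; k=2: 41615+0+35·41·13=60270 → min 28652 | T₂..T₄: k=2: 0+20254+29·41·38=65436; k=3: 15457+0+29·13·38=29783 → min 29783 | T₃..T₅: k=3: 0+18278+41·13·37=37999; k=4: 20254+0+41·38·37=77900 → min 37999.
Length 4: T₁..T₄: k=1: 0+29783+35·29·38=68353; k=2: 41615+20254+35·41·38=116399; k=3: 28652+0+35·13·38=45942 → min 45942 | T₂..T₅: k=2: 0+37999+29·41·37=81992; k=3: 15457+18278+29·13·37=47684; k=4: 29783+0+29·38·37=70557 → min 47684.
Top-level splits: k=1: (T₁..T₁)·(T₂..T₅) → 0+47684+35·29·37 = 85239; k=2: (T₁..T₂)·(T₃..T₅) → 41615+37999+35·41·37 = 132709; k=3: (T₁..T₃)·(T₄..T₅) → 28652+18278+35·13·37 = 63765; k=4: (T₁..T₄)·(T₅..T₅) → 45942+0+35·38·37 = 95152.
Best split is after T₃, i.e. k = 3.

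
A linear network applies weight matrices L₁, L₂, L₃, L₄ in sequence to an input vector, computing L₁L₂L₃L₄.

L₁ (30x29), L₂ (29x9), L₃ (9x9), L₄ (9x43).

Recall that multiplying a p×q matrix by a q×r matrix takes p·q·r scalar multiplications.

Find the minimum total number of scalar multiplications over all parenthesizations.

Adjacent pairs: L₁L₂ = 30·29·9 = 7830; L₂L₃ = 29·9·9 = 2349; L₃L₄ = 9·9·43 = 3483.
Length 3: L₁..L₃: k=1: 0+2349+30·29·9=10179; k=2: 7830+0+30·9·9=10260 → min 10179 | L₂..L₄: k=2: 0+3483+29·9·43=14706; k=3: 2349+0+29·9·43=13572 → min 13572.
Length 4: L₁..L₄: k=1: 0+13572+30·29·43=50982; k=2: 7830+3483+30·9·43=22923; k=3: 10179+0+30·9·43=21789 → min 21789.
Optimal order: ((L₁(L₂L₃))L₄) with cost 21789.

21789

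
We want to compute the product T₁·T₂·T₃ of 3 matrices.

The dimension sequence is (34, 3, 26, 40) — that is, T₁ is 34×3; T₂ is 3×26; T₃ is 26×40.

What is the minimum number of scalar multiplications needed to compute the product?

7200

Order (T₁·(T₂·T₃)): (T₂·T₃): 3×26 by 26×40 → 3×40, cost 3·26·40 = 3120; (T₁·(T₂·T₃)): 34×3 by 3×40 → 34×40, cost 34·3·40 = 4080; cumulative 7200. Total 7200.
Order ((T₁·T₂)·T₃): (T₁·T₂): 34×3 by 3×26 → 34×26, cost 34·3·26 = 2652; ((T₁·T₂)·T₃): 34×26 by 26×40 → 34×40, cost 34·26·40 = 35360; cumulative 38012. Total 38012.
Minimum: 7200.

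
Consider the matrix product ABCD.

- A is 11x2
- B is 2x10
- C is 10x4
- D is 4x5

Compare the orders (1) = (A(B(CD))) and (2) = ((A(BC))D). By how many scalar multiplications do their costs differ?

22

Order (1) = (A(B(CD))): (CD): 10×4 by 4×5 → 10×5, cost 10·4·5 = 200; (B(CD)): 2×10 by 10×5 → 2×5, cost 2·10·5 = 100; cumulative 300; (A(B(CD))): 11×2 by 2×5 → 11×5, cost 11·2·5 = 110; cumulative 410. Total 410.
Order (2) = ((A(BC))D): (BC): 2×10 by 10×4 → 2×4, cost 2·10·4 = 80; (A(BC)): 11×2 by 2×4 → 11×4, cost 11·2·4 = 88; cumulative 168; ((A(BC))D): 11×4 by 4×5 → 11×5, cost 11·4·5 = 220; cumulative 388. Total 388.
Difference: |410 − 388| = 22.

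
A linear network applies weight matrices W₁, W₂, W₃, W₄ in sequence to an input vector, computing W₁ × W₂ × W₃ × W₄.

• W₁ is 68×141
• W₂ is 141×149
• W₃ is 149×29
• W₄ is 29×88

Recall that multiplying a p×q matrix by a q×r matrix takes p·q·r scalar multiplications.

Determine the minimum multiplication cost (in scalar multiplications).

Adjacent pairs: W₁W₂ = 68·141·149 = 1428612; W₂W₃ = 141·149·29 = 609261; W₃W₄ = 149·29·88 = 380248.
Length 3: W₁..W₃: k=1: 0+609261+68·141·29=887313; k=2: 1428612+0+68·149·29=1722440 → min 887313 | W₂..W₄: k=2: 0+380248+141·149·88=2229040; k=3: 609261+0+141·29·88=969093 → min 969093.
Length 4: W₁..W₄: k=1: 0+969093+68·141·88=1812837; k=2: 1428612+380248+68·149·88=2700476; k=3: 887313+0+68·29·88=1060849 → min 1060849.
Optimal order: ((W₁ × (W₂ × W₃)) × W₄) with cost 1060849.

1060849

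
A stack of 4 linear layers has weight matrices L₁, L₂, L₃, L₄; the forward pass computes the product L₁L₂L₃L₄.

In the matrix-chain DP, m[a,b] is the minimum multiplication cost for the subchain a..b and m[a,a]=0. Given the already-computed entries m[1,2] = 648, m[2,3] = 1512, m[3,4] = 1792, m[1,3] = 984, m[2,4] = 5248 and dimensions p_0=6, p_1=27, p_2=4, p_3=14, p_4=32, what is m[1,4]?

3208

m[1,4] = min over k∈[1,3] of m[1,k]+m[k+1,4]+p_{0}·p_k·p_{4}.
k=1: 0 + 5248 + 6·27·32 = 10432; k=2: 648 + 1792 + 6·4·32 = 3208; k=3: 984 + 0 + 6·14·32 = 3672.
Minimum: 3208 at k=2.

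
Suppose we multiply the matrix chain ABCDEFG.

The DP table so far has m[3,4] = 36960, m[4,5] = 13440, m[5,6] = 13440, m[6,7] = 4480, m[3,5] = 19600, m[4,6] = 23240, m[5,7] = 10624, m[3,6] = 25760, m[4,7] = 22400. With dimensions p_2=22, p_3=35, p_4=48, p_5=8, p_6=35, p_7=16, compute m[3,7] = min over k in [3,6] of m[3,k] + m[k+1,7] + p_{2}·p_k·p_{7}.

26896

m[3,7] = min over k∈[3,6] of m[3,k]+m[k+1,7]+p_{2}·p_k·p_{7}.
k=3: 0 + 22400 + 22·35·16 = 34720; k=4: 36960 + 10624 + 22·48·16 = 64480; k=5: 19600 + 4480 + 22·8·16 = 26896; k=6: 25760 + 0 + 22·35·16 = 38080.
Minimum: 26896 at k=5.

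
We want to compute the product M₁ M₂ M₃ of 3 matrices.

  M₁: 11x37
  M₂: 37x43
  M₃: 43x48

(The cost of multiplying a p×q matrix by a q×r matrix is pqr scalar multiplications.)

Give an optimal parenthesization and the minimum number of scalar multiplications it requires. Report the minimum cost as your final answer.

(M₁ (M₂ M₃)): cost 95904.
((M₁ M₂) M₃): cost 40205.
Optimal: ((M₁ M₂) M₃) with cost 40205.

40205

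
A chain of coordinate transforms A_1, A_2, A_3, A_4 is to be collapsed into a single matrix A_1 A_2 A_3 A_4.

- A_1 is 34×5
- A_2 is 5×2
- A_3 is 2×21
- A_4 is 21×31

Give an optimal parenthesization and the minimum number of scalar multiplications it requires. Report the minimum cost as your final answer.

3750

Adjacent pairs: A_1A_2 = 34·5·2 = 340; A_2A_3 = 5·2·21 = 210; A_3A_4 = 2·21·31 = 1302.
Length 3: A_1..A_3: k=1: 0+210+34·5·21=3780; k=2: 340+0+34·2·21=1768 → min 1768 | A_2..A_4: k=2: 0+1302+5·2·31=1612; k=3: 210+0+5·21·31=3465 → min 1612.
Length 4: A_1..A_4: k=1: 0+1612+34·5·31=6882; k=2: 340+1302+34·2·31=3750; k=3: 1768+0+34·21·31=23902 → min 3750.
Optimal parenthesization: ((A_1 A_2) (A_3 A_4)) with cost 3750.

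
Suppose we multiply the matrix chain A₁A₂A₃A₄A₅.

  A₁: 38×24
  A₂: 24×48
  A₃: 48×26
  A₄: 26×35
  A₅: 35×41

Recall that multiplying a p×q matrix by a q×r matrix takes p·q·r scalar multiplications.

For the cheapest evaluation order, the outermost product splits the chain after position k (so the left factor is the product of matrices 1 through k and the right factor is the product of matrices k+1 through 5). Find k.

Adjacent pairs: A₁A₂ = 38·24·48 = 43776; A₂A₃ = 24·48·26 = 29952; A₃A₄ = 48·26·35 = 43680; A₄A₅ = 26·35·41 = 37310.
Length 3: A₁..A₃: k=1: 0+29952+38·24·26=53664; k=2: 43776+0+38·48·26=91200 → min 53664 | A₂..A₄: k=2: 0+43680+24·48·35=84000; k=3: 29952+0+24·26·35=51792 → min 51792 | A₃..A₅: k=3: 0+37310+48·26·41=88478; k=4: 43680+0+48·35·41=112560 → min 88478.
Length 4: A₁..A₄: k=1: 0+51792+38·24·35=83712; k=2: 43776+43680+38·48·35=151296; k=3: 53664+0+38·26·35=88244 → min 83712 | A₂..A₅: k=2: 0+88478+24·48·41=135710; k=3: 29952+37310+24·26·41=92846; k=4: 51792+0+24·35·41=86232 → min 86232.
Top-level splits: k=1: (A₁..A₁)·(A₂..A₅) → 0+86232+38·24·41 = 123624; k=2: (A₁..A₂)·(A₃..A₅) → 43776+88478+38·48·41 = 207038; k=3: (A₁..A₃)·(A₄..A₅) → 53664+37310+38·26·41 = 131482; k=4: (A₁..A₄)·(A₅..A₅) → 83712+0+38·35·41 = 138242.
Best split is after A₁, i.e. k = 1.

1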